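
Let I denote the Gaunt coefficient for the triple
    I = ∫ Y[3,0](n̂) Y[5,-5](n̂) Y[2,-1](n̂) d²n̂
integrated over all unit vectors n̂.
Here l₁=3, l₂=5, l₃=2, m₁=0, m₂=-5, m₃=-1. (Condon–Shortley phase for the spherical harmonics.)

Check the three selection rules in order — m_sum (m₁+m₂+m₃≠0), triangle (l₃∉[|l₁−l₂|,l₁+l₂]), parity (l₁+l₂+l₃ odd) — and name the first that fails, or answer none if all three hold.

m₁+m₂+m₃ = 0 − 5 − 1 = -6  ✗
triangle: |3−5|=2 ≤ l₃=2 ≤ 3+5=8
parity: l₁+l₂+l₃ = 10 is even

m_sum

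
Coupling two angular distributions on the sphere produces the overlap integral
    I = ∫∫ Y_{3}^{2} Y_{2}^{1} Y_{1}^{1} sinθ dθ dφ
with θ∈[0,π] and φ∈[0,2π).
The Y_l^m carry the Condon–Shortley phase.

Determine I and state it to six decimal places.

Σmᵢ = 4 ≠ 0, so the φ-integral vanishes; I = 0

0.000000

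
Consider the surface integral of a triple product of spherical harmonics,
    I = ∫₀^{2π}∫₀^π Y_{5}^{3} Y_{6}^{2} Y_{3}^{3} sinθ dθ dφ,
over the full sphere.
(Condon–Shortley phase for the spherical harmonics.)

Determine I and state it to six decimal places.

m-sum = 3 + 2 + 3 = 8 ≠ 0 ⇒ I = 0

0.000000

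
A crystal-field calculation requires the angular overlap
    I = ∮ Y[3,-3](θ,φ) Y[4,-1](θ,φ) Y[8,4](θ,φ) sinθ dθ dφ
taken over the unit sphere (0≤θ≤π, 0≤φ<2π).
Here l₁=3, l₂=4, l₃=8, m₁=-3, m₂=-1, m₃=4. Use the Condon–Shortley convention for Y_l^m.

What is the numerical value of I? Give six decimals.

0.000000

triangle: need 1≤l₃≤7, have 8; I=0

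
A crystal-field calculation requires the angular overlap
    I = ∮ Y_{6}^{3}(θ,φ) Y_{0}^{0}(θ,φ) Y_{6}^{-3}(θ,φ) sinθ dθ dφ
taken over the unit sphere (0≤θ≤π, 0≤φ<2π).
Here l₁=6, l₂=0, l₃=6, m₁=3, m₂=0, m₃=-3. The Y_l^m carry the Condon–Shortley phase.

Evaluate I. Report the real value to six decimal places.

-0.282095

Rules hold: Σm=0, L=12 even, 6≤6≤6.
N = 13·1·13 = 169
Δ = 0!·12!·0!/13! = 1/13
Racah Σ t=0..0: t=0:+1/518400 = 1/518400
⇒ 3j(6 0 6; 0 0 0)² = 1/13, sgn +1
Racah Σ t=0..0: t=0:+1/2177280 = 1/2177280
⇒ 3j(6 0 6; 3 0 -3)² = 1/13, sgn -1
4πI² = N·(3j₀)²·(3jₘ)² = 1/1
I = -1·√(1/4π) = -0.28209479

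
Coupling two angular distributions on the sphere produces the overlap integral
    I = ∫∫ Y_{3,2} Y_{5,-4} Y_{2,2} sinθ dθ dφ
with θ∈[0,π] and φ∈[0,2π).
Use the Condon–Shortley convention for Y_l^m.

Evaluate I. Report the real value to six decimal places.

Rules hold: Σm=0, L=10 even, 2≤2≤8.
N = 7·11·5 = 385
Δ = 6!·0!·4!/11! = 1/2310
Racah Σ t=3..3: t=3:−1/144 = -1/144
⇒ 3j(3 5 2; 0 0 0)² = 10/231, sgn -1
Racah Σ t=1..1: t=1:−1/2880 = -1/2880
⇒ 3j(3 5 2; 2 -4 2)² = 3/55, sgn -1
4πI² = N·(3j₀)²·(3jₘ)² = 10/11
I = +1·√(0.909091/4π) = 0.26896683

0.268967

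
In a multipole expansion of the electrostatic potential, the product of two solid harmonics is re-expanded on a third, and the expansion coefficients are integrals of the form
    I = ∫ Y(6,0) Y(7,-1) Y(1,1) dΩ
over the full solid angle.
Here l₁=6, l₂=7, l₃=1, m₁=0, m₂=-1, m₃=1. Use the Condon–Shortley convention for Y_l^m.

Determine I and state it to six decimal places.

-0.185147

Checks pass: Σm=0; 14 even; l₃=1∈[1,13].
(2·6+1)(2·7+1)(2·1+1) = 585
Δ: 12! 0! 2! / 15! → 1/1365
sum: t=6:+1/518400 = 1/518400
3j²(6 7 1; 0 0 0) = Δ·Π!·Σ² = 7/195  (sign -1)
sum: t=6:+1/1036800 = 1/1036800
3j²(6 7 1; 0 -1 1) = Δ·Π!·Σ² = 4/195  (sign +1)
combine: 4πI² = 585·7/195·4/195 = 28/65
take √, sign -1: I = -0.18514731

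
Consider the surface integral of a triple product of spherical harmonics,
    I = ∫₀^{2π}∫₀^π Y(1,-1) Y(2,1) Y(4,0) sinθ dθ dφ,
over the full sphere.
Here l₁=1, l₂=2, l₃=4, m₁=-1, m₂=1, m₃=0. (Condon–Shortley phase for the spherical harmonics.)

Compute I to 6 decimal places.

l₃=4 ∉ [1,3] — triangle fails ⇒ I = 0

0.000000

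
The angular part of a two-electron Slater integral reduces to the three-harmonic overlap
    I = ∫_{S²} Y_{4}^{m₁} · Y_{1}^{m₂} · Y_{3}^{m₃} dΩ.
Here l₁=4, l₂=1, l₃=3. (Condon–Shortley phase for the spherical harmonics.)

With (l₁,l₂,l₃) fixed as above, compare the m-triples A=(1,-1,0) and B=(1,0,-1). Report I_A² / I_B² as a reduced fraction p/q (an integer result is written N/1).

2/3

Same 4,1,3: normalisation and zero-m 3j drop out of the ratio.
A: Δ: 2! 6! 0! / 9! → 1/252; sum: t=0:+1/72 = 1/72; 3j²(4 1 3; 1 -1 0) = Δ·Π!·Σ² = 5/126  (sign -1)
B: Δ: 2! 6! 0! / 9! → 1/252; sum: t=1:−1/48 = -1/48; 3j²(4 1 3; 1 0 -1) = Δ·Π!·Σ² = 5/84  (sign -1)
I_A²/I_B² = (5/126)/(5/84) = 2/3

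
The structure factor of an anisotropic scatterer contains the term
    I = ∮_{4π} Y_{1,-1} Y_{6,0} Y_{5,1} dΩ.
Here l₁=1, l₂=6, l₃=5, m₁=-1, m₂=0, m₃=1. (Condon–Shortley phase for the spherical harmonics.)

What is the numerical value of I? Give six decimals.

Checks pass: Σm=0; 12 even; l₃=5∈[5,7].
(2·1+1)(2·6+1)(2·5+1) = 429
Δ: 2! 0! 10! / 13! → 1/858
sum: t=1:−1/14400 = -1/14400
3j²(1 6 5; 0 0 0) = Δ·Π!·Σ² = 6/143  (sign +1)
sum: t=2:+1/34560 = 1/34560
3j²(1 6 5; -1 0 1) = Δ·Π!·Σ² = 5/286  (sign +1)
combine: 4πI² = 429·6/143·5/286 = 45/143
take √, sign +1: I = 0.15824621

0.158246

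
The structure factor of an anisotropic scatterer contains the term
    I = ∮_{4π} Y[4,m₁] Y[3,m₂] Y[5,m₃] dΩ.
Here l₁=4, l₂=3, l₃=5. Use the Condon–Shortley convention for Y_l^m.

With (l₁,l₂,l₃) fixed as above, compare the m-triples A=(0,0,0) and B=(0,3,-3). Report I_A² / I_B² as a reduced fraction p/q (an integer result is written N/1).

Same 4,3,5: normalisation and zero-m 3j drop out of the ratio.
A: Δ: 2! 6! 4! / 13! → 1/180180; sum: t=0:+1/576 t=1:−1/144 t=2:+1/576 = -1/288; 3j²(4 3 5; 0 0 0) = Δ·Π!·Σ² = 20/1001  (sign +1)
B: Δ: 2! 6! 4! / 13! → 1/180180; sum: t=2:+1/2304 = 1/2304; 3j²(4 3 5; 0 3 -3) = Δ·Π!·Σ² = 5/143  (sign +1)
I_A²/I_B² = (20/1001)/(5/143) = 4/7

4/7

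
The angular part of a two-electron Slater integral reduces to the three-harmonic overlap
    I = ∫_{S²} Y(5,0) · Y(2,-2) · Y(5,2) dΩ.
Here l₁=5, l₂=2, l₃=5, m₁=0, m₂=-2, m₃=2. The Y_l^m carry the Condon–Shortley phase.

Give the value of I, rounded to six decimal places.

-0.191372

m-sum 0 ✓  L=12 even ✓  3≤5≤7 ✓
Π(2lᵢ+1) = 11×5×11 = 605
triangle coeff Δ(5,2,5) = 1/38610
Σ_t [0,2]: t=0:+1/2880 t=1:−1/576 t=2:+1/2880 = -1/960
(3j)²=10/429 [(5 2 5; 0 0 0)], sign=+1
Σ_t [0,0]: t=0:+1/2880 = 1/2880
(3j)²=14/429 [(5 2 5; 0 -2 2)], sign=-1
⇒ 4πI² = 700/1521
I = (-1)√(700/1521/(4π)) = -0.19137248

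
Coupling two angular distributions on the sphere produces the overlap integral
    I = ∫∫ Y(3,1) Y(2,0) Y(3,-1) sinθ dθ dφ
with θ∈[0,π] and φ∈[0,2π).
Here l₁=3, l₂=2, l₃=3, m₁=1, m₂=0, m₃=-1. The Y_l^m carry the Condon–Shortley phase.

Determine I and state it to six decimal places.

-0.126157

Checks pass: Σm=0; 8 even; l₃=3∈[1,5].
(2·3+1)(2·2+1)(2·3+1) = 245
Δ: 2! 4! 2! / 9! → 1/3780
sum: t=0:+1/24 t=1:−1/4 t=2:+1/24 = -1/6
3j²(3 2 3; 0 0 0) = Δ·Π!·Σ² = 4/105  (sign +1)
sum: t=0:+1/16 t=1:−1/6 t=2:+1/96 = -3/32
3j²(3 2 3; 1 0 -1) = Δ·Π!·Σ² = 3/140  (sign -1)
combine: 4πI² = 245·4/105·3/140 = 1/5
take √, sign -1: I = -0.12615663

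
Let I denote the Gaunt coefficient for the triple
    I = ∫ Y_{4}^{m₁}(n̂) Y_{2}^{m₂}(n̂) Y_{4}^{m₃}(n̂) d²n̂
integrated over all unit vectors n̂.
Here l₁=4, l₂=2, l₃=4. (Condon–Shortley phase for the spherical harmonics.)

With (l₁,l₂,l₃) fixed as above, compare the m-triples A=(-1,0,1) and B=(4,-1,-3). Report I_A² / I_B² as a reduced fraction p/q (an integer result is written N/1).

289/588

Same 4,2,4: normalisation and zero-m 3j drop out of the ratio.
A: Δ: 2! 6! 2! / 11! → 1/13860; sum: t=0:+1/480 t=1:−1/48 t=2:+1/144 = -17/1440; 3j²(4 2 4; -1 0 1) = Δ·Π!·Σ² = 289/13860  (sign +1)
B: Δ: 2! 6! 2! / 11! → 1/13860; sum: t=0:+1/1440 = 1/1440; 3j²(4 2 4; 4 -1 -3) = Δ·Π!·Σ² = 7/165  (sign -1)
I_A²/I_B² = (289/13860)/(7/165) = 289/588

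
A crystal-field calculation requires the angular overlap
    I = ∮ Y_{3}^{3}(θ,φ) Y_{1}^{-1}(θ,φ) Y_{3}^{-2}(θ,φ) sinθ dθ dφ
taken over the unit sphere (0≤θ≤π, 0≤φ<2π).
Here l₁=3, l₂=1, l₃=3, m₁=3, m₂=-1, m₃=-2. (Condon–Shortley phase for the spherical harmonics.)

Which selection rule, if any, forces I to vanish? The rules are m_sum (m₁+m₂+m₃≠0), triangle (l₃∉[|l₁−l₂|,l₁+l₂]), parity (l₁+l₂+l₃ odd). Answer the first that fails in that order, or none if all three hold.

parity

azimuthal sum: 3 − 1 − 2 = 0  ✓
2 ≤ 3 ≤ 4 (triangle on l)  ✓
L = 3 + 1 + 3 = 7 (odd)  ✗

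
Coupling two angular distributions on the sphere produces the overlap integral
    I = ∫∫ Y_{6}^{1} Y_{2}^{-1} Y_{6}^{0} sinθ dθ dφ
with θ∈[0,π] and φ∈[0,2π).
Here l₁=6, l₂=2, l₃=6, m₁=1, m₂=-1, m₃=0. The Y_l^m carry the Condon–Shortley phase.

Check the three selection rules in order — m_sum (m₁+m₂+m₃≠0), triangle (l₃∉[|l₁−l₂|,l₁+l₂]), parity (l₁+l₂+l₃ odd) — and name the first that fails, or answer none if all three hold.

none

m₁+m₂+m₃ = 1 − 1 + 0 = 0  ✓
triangle: |6−2|=4 ≤ l₃=6 ≤ 6+2=8  ✓
parity: l₁+l₂+l₃ = 14 is even  ✓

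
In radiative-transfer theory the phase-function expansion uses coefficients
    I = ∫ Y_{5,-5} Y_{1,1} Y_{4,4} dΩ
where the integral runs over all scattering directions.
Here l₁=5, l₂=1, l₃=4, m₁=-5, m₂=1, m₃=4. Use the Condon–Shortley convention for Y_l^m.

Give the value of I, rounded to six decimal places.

-0.329416

Checks pass: Σm=0; 10 even; l₃=4∈[4,6].
(2·5+1)(2·1+1)(2·4+1) = 297
Δ: 2! 8! 0! / 11! → 1/495
sum: t=1:−1/576 = -1/576
3j²(5 1 4; 0 0 0) = Δ·Π!·Σ² = 5/99  (sign -1)
sum: t=2:+1/80640 = 1/80640
3j²(5 1 4; -5 1 4) = Δ·Π!·Σ² = 1/11  (sign +1)
combine: 4πI² = 297·5/99·1/11 = 15/11
take √, sign -1: I = -0.32941575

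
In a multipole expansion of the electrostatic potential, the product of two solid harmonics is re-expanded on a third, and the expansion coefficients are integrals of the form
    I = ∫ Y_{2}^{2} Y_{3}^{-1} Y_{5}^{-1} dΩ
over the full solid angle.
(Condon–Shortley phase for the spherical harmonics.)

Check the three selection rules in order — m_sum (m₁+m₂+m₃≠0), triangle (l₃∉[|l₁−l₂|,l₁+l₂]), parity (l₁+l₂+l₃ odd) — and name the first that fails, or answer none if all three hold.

Σmᵢ = 0  ✓
l₃∈[|l₁−l₂|,l₁+l₂]=[1,5], have l₃=5  ✓
Σlᵢ = 10 ⇒ even  ✓

none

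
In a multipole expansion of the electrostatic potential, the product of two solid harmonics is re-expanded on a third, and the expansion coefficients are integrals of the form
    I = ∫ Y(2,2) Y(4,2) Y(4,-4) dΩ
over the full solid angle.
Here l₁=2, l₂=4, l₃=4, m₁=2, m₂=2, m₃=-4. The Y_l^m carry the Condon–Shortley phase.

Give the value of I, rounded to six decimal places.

m-sum 0 ✓  L=10 even ✓  2≤4≤6 ✓
Π(2lᵢ+1) = 5×9×9 = 405
triangle coeff Δ(2,4,4) = 1/13860
Σ_t [0,2]: t=0:+1/192 t=1:−1/36 t=2:+1/192 = -5/288
(3j)²=20/693 [(2 4 4; 0 0 0)], sign=-1
Σ_t [0,0]: t=0:+1/2880 = 1/2880
(3j)²=2/165 [(2 4 4; 2 2 -4)], sign=+1
⇒ 4πI² = 120/847
I = (-1)√(120/847/(4π)) = -0.10618031

-0.106180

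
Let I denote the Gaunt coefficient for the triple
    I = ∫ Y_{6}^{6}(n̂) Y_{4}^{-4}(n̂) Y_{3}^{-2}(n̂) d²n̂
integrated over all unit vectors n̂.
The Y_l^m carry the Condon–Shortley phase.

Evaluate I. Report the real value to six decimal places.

L=13 odd ⇒ parity kills the (l;000) factor ⇒ I = 0

0.000000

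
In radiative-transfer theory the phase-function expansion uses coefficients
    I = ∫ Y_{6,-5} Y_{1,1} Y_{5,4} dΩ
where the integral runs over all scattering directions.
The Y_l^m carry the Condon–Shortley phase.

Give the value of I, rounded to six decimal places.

-0.303018

m-sum 0 ✓  L=12 even ✓  5≤5≤7 ✓
Π(2lᵢ+1) = 13×3×11 = 429
triangle coeff Δ(6,1,5) = 1/858
Σ_t [1,1]: t=1:−1/14400 = -1/14400
(3j)²=6/143 [(6 1 5; 0 0 0)], sign=+1
Σ_t [2,2]: t=2:+1/725760 = 1/725760
(3j)²=5/78 [(6 1 5; -5 1 4)], sign=-1
⇒ 4πI² = 15/13
I = (-1)√(15/13/(4π)) = -0.30301841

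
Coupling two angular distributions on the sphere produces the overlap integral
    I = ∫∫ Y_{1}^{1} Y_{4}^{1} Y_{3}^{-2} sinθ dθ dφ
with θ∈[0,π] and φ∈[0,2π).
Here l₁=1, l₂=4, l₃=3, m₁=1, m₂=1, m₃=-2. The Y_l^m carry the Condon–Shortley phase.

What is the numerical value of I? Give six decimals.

Rules hold: Σm=0, L=8 even, 3≤3≤5.
N = 3·9·7 = 189
Δ = 2!·0!·6!/9! = 1/252
Racah Σ t=1..1: t=1:−1/36 = -1/36
⇒ 3j(1 4 3; 0 0 0)² = 4/63, sgn +1
Racah Σ t=0..0: t=0:+1/240 = 1/240
⇒ 3j(1 4 3; 1 1 -2)² = 1/84, sgn -1
4πI² = N·(3j₀)²·(3jₘ)² = 1/7
I = -1·√(0.142857/4π) = -0.10662181

-0.106622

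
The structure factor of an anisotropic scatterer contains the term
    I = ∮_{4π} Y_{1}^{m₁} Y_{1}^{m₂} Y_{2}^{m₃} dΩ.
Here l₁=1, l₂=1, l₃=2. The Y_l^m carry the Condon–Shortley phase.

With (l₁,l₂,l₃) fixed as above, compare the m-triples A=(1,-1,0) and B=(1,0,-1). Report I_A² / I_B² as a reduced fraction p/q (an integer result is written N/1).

1/3

l's match ⇒ only the (l;m) 3-j factors differ between A and B.
A: triangle coeff Δ(1,1,2) = 1/30; Σ_t [0,0]: t=0:+1/4 = 1/4; (3j)²=1/30 [(1 1 2; 1 -1 0)], sign=+1
B: triangle coeff Δ(1,1,2) = 1/30; Σ_t [0,0]: t=0:+1/2 = 1/2; (3j)²=1/10 [(1 1 2; 1 0 -1)], sign=-1
I_A²/I_B² = (1/30)/(1/10) = 1/3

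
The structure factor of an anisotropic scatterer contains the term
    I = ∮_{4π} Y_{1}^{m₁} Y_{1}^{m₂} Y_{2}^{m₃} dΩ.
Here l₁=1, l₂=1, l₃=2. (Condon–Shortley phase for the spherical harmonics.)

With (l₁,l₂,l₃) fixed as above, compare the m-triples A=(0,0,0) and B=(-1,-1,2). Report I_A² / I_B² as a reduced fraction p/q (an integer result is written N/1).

2/3

l's match ⇒ only the (l;m) 3-j factors differ between A and B.
A: triangle coeff Δ(1,1,2) = 1/30; Σ_t [0,0]: t=0:+1/1 = 1/1; (3j)²=2/15 [(1 1 2; 0 0 0)], sign=+1
B: triangle coeff Δ(1,1,2) = 1/30; Σ_t [0,0]: t=0:+1/4 = 1/4; (3j)²=1/5 [(1 1 2; -1 -1 2)], sign=+1
I_A²/I_B² = (2/15)/(1/5) = 2/3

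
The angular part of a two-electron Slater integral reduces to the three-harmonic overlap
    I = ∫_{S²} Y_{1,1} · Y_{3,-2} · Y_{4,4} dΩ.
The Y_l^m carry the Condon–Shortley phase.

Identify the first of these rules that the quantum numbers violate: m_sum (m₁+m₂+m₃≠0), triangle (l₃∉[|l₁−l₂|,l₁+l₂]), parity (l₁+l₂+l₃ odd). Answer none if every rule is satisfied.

Σmᵢ = 3  ✗
l₃∈[|l₁−l₂|,l₁+l₂]=[2,4], have l₃=4
Σlᵢ = 8 ⇒ even

m_sum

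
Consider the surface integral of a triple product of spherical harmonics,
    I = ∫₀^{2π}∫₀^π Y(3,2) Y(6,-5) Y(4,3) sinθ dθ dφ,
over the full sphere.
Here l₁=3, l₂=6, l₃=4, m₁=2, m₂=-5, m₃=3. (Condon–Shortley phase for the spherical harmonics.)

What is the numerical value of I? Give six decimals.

l₁+l₂+l₃=13 is odd: 3j(l;000)=0 ⇒ I=0

0.000000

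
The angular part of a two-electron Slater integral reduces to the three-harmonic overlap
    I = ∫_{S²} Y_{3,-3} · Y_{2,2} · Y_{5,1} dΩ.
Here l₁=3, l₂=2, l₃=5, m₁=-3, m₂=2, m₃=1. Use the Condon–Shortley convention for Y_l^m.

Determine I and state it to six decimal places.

m-sum 0 ✓  L=10 even ✓  1≤5≤5 ✓
Π(2lᵢ+1) = 7×5×11 = 385
triangle coeff Δ(3,2,5) = 1/2310
Σ_t [0,0]: t=0:+1/144 = 1/144
(3j)²=10/231 [(3 2 5; 0 0 0)], sign=-1
Σ_t [0,0]: t=0:+1/17280 = 1/17280
(3j)²=1/2310 [(3 2 5; -3 2 1)], sign=+1
⇒ 4πI² = 5/693
I = (-1)√(5/693/(4π)) = -0.02396147

-0.023961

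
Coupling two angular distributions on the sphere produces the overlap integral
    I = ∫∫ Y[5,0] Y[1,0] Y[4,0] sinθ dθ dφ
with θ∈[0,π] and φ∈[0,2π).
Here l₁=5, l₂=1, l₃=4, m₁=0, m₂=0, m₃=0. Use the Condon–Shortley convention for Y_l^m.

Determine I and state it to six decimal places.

Checks pass: Σm=0; 10 even; l₃=4∈[4,6].
(2·5+1)(2·1+1)(2·4+1) = 297
Δ: 2! 8! 0! / 11! → 1/495
sum: t=1:−1/576 = -1/576
3j²(5 1 4; 0 0 0) = Δ·Π!·Σ² = 5/99  (sign -1)
(m-triple is (0,0,0) — same symbol as above.)
combine: 4πI² = 297·5/99·5/99 = 25/33
take √, sign +1: I = 0.24553200

0.245532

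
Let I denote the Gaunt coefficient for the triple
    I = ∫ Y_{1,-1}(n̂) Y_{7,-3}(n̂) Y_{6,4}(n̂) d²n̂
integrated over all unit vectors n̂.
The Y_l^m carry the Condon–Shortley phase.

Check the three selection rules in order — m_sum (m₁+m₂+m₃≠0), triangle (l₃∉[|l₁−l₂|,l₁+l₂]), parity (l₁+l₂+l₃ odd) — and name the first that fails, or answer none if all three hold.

none

azimuthal sum: -1 − 3 + 4 = 0  ✓
6 ≤ 6 ≤ 8 (triangle on l)  ✓
L = 1 + 7 + 6 = 14 (even)  ✓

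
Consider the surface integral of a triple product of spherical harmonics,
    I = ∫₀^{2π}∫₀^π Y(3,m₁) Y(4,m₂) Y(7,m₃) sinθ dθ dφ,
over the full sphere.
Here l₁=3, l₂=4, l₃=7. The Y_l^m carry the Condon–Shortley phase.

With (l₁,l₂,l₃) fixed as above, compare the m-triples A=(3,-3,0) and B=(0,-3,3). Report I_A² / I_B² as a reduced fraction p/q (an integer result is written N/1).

7/480

Shared (l₁,l₂,l₃)=(3,4,7): N and (l;000)² cancel in I_A²/I_B².
A: Δ = 0!·6!·8!/15! = 1/45045; Racah Σ t=0..0: t=0:+1/3628800 = 1/3628800; ⇒ 3j(3 4 7; 3 -3 0)² = 1/6435, sgn -1
B: Δ = 0!·6!·8!/15! = 1/45045; Racah Σ t=0..0: t=0:+1/181440 = 1/181440; ⇒ 3j(3 4 7; 0 -3 3)² = 32/3003, sgn +1
I_A²/I_B² = (1/6435)/(32/3003) = 7/480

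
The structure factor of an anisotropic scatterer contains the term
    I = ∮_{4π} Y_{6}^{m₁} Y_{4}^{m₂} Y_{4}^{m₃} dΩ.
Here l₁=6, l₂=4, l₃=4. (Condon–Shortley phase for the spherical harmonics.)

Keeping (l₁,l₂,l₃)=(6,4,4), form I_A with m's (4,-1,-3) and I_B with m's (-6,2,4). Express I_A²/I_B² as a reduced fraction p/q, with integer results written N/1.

l's match ⇒ only the (l;m) 3-j factors differ between A and B.
A: triangle coeff Δ(6,4,4) = 1/1261260; Σ_t [1,2]: t=1:−1/28800 t=2:+1/34560 = -1/172800; (3j)²=1/1430 [(6 4 4; 4 -1 -3)], sign=+1
B: triangle coeff Δ(6,4,4) = 1/1261260; Σ_t [6,6]: t=6:+1/1036800 = 1/1036800; (3j)²=4/195 [(6 4 4; -6 2 4)], sign=+1
I_A²/I_B² = (1/1430)/(4/195) = 3/88

3/88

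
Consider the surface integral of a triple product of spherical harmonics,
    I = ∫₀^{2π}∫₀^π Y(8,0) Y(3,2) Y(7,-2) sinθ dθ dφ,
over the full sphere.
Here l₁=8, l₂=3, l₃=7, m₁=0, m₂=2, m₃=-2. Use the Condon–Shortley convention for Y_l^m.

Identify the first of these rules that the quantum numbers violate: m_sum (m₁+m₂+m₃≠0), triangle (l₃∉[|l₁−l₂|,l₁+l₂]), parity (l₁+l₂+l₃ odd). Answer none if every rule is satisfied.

m₁+m₂+m₃ = 0 + 2 − 2 = 0  ✓
triangle: |8−3|=5 ≤ l₃=7 ≤ 8+3=11  ✓
parity: l₁+l₂+l₃ = 18 is even  ✓

none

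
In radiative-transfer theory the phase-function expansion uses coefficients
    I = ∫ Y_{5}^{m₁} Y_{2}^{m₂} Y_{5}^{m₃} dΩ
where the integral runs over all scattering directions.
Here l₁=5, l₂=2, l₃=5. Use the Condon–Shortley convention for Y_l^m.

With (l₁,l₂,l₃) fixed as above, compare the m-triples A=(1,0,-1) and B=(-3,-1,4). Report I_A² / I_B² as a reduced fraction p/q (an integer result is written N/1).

Shared (l₁,l₂,l₃)=(5,2,5): N and (l;000)² cancel in I_A²/I_B².
A: Δ = 2!·8!·2!/13! = 1/38610; Racah Σ t=0..2: t=0:+1/2304 t=1:−1/720 t=2:+1/5760 = -1/1280; ⇒ 3j(5 2 5; 1 0 -1)² = 27/1430, sgn -1
B: Δ = 2!·8!·2!/13! = 1/38610; Racah Σ t=0..1: t=0:+1/80640 t=1:−1/10080 = -1/11520; ⇒ 3j(5 2 5; -3 -1 4)² = 49/1430, sgn +1
I_A²/I_B² = (27/1430)/(49/1430) = 27/49

27/49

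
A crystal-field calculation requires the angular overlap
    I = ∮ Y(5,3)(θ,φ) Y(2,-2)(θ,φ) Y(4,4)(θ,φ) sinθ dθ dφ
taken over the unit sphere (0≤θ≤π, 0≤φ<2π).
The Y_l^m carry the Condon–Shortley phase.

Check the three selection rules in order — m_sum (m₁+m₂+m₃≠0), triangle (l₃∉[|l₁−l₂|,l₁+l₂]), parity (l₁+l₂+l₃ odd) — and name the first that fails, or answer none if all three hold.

m₁+m₂+m₃ = 3 − 2 + 4 = 5  ✗
triangle: |5−2|=3 ≤ l₃=4 ≤ 5+2=7
parity: l₁+l₂+l₃ = 11 is odd

m_sum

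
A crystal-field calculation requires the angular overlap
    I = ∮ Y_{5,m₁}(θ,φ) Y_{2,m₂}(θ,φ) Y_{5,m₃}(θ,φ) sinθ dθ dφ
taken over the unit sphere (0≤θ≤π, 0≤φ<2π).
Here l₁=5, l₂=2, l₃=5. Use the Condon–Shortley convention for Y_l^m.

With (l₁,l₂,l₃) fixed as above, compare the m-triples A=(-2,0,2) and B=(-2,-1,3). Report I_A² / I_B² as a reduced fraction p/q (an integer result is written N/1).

9/25

Shared (l₁,l₂,l₃)=(5,2,5): N and (l;000)² cancel in I_A²/I_B².
A: Δ = 2!·8!·2!/13! = 1/38610; Racah Σ t=0..2: t=0:+1/20160 t=1:−1/1440 t=2:+1/2880 = -1/3360; ⇒ 3j(5 2 5; -2 0 2)² = 6/715, sgn +1
B: Δ = 2!·8!·2!/13! = 1/38610; Racah Σ t=0..1: t=0:+1/10080 t=1:−1/2880 = -1/4032; ⇒ 3j(5 2 5; -2 -1 3)² = 10/429, sgn -1
I_A²/I_B² = (6/715)/(10/429) = 9/25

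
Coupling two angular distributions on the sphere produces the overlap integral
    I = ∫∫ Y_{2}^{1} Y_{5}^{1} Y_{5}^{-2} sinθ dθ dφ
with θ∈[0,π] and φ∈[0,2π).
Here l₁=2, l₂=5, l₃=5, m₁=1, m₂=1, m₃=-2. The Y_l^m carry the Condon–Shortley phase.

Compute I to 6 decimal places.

0.104819

Checks pass: Σm=0; 12 even; l₃=5∈[3,7].
(2·2+1)(2·5+1)(2·5+1) = 605
Δ: 2! 2! 8! / 13! → 1/38610
sum: t=0:+1/2880 t=1:−1/576 t=2:+1/2880 = -1/960
3j²(2 5 5; 0 0 0) = Δ·Π!·Σ² = 10/429  (sign +1)
sum: t=0:+1/2880 t=1:−1/1440 = -1/2880
3j²(2 5 5; 1 1 -2) = Δ·Π!·Σ² = 7/715  (sign +1)
combine: 4πI² = 605·10/429·7/715 = 70/507
take √, sign +1: I = 0.10481902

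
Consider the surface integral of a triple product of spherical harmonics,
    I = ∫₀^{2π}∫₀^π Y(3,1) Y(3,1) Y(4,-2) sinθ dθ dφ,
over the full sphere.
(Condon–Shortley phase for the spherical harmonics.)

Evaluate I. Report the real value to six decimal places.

Checks pass: Σm=0; 10 even; l₃=4∈[0,6].
(2·3+1)(2·3+1)(2·4+1) = 441
Δ: 2! 4! 4! / 11! → 1/34650
sum: t=0:+1/72 t=1:−1/16 t=2:+1/72 = -5/144
3j²(3 3 4; 0 0 0) = Δ·Π!·Σ² = 2/77  (sign -1)
sum: t=0:+1/192 t=1:−1/36 t=2:+1/192 = -5/288
3j²(3 3 4; 1 1 -2) = Δ·Π!·Σ² = 20/693  (sign -1)
combine: 4πI² = 441·2/77·20/693 = 40/121
take √, sign +1: I = 0.16219310

0.162193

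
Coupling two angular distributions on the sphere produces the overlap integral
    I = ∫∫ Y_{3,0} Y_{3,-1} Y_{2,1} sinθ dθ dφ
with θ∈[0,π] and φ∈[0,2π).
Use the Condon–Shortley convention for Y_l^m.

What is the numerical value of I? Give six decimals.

-0.059471

m-sum 0 ✓  L=8 even ✓  0≤2≤6 ✓
Π(2lᵢ+1) = 7×7×5 = 245
triangle coeff Δ(3,3,2) = 1/3780
Σ_t [1,3]: t=1:−1/24 t=2:+1/4 t=3:−1/24 = 1/6
(3j)²=4/105 [(3 3 2; 0 0 0)], sign=+1
Σ_t [1,2]: t=1:−1/12 t=2:+1/8 = 1/24
(3j)²=1/210 [(3 3 2; 0 -1 1)], sign=-1
⇒ 4πI² = 2/45
I = (-1)√(2/45/(4π)) = -0.05947080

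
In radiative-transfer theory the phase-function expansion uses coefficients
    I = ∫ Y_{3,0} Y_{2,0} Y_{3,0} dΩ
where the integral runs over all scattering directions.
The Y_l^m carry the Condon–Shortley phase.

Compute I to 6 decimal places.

m-sum 0 ✓  L=8 even ✓  1≤3≤5 ✓
Π(2lᵢ+1) = 7×5×7 = 245
triangle coeff Δ(3,2,3) = 1/3780
Σ_t [0,2]: t=0:+1/24 t=1:−1/4 t=2:+1/24 = -1/6
(3j)²=4/105 [(3 2 3; 0 0 0)], sign=+1
(m-triple is (0,0,0) — same symbol as above.)
⇒ 4πI² = 16/45
I = (+1)√(16/45/(4π)) = 0.16820883

0.168209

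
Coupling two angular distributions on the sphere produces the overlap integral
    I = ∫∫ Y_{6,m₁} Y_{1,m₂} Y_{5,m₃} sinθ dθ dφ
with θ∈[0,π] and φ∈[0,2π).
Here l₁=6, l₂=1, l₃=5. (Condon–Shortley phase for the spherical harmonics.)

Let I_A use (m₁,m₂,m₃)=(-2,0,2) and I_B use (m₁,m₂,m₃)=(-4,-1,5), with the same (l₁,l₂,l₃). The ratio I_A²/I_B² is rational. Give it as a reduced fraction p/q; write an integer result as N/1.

32/1

Shared (l₁,l₂,l₃)=(6,1,5): N and (l;000)² cancel in I_A²/I_B².
A: Δ = 2!·10!·0!/13! = 1/858; Racah Σ t=1..1: t=1:−1/30240 = -1/30240; ⇒ 3j(6 1 5; -2 0 2)² = 16/429, sgn +1
B: Δ = 2!·10!·0!/13! = 1/858; Racah Σ t=0..0: t=0:+1/7257600 = 1/7257600; ⇒ 3j(6 1 5; -4 -1 5)² = 1/858, sgn +1
I_A²/I_B² = (16/429)/(1/858) = 32/1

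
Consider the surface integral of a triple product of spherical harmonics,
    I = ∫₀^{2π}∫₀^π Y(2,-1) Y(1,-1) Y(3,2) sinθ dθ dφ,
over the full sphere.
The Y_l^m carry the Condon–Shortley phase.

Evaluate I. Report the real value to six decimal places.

m-sum 0 ✓  L=6 even ✓  1≤3≤3 ✓
Π(2lᵢ+1) = 5×3×7 = 105
triangle coeff Δ(2,1,3) = 1/105
Σ_t [0,0]: t=0:+1/4 = 1/4
(3j)²=3/35 [(2 1 3; 0 0 0)], sign=-1
Σ_t [0,0]: t=0:+1/12 = 1/12
(3j)²=2/21 [(2 1 3; -1 -1 2)], sign=-1
⇒ 4πI² = 6/7
I = (+1)√(6/7/(4π)) = 0.26116903

0.261169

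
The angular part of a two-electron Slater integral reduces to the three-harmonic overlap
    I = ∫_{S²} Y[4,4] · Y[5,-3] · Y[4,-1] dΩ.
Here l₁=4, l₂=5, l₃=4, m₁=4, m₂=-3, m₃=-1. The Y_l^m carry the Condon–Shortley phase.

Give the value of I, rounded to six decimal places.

L=13 odd ⇒ parity kills the (l;000) factor ⇒ I = 0

0.000000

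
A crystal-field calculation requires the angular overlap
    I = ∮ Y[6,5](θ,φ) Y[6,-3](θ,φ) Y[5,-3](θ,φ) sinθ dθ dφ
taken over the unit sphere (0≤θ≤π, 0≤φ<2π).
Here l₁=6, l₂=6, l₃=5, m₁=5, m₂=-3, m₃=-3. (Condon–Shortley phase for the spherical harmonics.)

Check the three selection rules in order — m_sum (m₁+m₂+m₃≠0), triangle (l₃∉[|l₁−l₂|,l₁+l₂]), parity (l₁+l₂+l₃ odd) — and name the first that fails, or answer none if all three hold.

azimuthal sum: 5 − 3 − 3 = -1  ✗
0 ≤ 5 ≤ 12 (triangle on l)
L = 6 + 6 + 5 = 17 (odd)

m_sum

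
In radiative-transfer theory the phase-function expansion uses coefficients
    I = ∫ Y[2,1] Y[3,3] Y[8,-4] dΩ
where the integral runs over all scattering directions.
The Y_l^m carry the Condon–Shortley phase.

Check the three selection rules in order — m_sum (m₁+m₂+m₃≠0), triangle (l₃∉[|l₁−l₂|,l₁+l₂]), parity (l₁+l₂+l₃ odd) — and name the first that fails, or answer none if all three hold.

triangle

azimuthal sum: 1 + 3 − 4 = 0  ✓
1 ≤ 8 ≤ 5 (triangle on l)  ✗
L = 2 + 3 + 8 = 13 (odd)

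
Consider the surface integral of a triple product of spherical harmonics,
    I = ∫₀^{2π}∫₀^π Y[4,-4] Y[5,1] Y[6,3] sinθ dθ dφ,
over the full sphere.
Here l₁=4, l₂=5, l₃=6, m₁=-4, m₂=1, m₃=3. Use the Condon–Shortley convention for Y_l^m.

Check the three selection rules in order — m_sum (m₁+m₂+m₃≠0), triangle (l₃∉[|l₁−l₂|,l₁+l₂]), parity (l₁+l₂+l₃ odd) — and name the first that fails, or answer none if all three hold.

parity

Σmᵢ = 0  ✓
l₃∈[|l₁−l₂|,l₁+l₂]=[1,9], have l₃=6  ✓
Σlᵢ = 15 ⇒ odd  ✗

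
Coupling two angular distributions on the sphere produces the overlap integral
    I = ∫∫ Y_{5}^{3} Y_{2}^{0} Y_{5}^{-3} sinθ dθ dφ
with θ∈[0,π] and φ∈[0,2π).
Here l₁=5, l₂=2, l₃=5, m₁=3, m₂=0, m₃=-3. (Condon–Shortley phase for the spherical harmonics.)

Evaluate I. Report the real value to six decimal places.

-0.016174

Rules hold: Σm=0, L=12 even, 3≤5≤7.
N = 11·5·11 = 605
Δ = 2!·8!·2!/13! = 1/38610
Racah Σ t=0..2: t=0:+1/2880 t=1:−1/576 t=2:+1/2880 = -1/960
⇒ 3j(5 2 5; 0 0 0)² = 10/429, sgn +1
Racah Σ t=0..2: t=0:+1/5760 t=1:−1/5040 t=2:+1/161280 = -1/53760
⇒ 3j(5 2 5; 3 0 -3)² = 1/4290, sgn -1
4πI² = N·(3j₀)²·(3jₘ)² = 5/1521
I = -1·√(0.00328731/4π) = -0.01617393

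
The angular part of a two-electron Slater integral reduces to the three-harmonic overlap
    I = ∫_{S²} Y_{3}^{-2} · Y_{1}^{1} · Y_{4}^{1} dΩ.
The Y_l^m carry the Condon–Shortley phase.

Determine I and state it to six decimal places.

-0.106622

Rules hold: Σm=0, L=8 even, 2≤4≤4.
N = 7·3·9 = 189
Δ = 0!·6!·2!/9! = 1/252
Racah Σ t=0..0: t=0:+1/36 = 1/36
⇒ 3j(3 1 4; 0 0 0)² = 4/63, sgn +1
Racah Σ t=0..0: t=0:+1/240 = 1/240
⇒ 3j(3 1 4; -2 1 1)² = 1/84, sgn -1
4πI² = N·(3j₀)²·(3jₘ)² = 1/7
I = -1·√(0.142857/4π) = -0.10662181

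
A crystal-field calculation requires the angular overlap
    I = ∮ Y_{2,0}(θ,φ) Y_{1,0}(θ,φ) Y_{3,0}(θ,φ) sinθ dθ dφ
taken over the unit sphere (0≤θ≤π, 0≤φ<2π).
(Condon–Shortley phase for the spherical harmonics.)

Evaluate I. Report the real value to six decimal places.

0.247767

m-sum 0 ✓  L=6 even ✓  1≤3≤3 ✓
Π(2lᵢ+1) = 5×3×7 = 105
triangle coeff Δ(2,1,3) = 1/105
Σ_t [0,0]: t=0:+1/4 = 1/4
(3j)²=3/35 [(2 1 3; 0 0 0)], sign=-1
(m-triple is (0,0,0) — same symbol as above.)
⇒ 4πI² = 27/35
I = (+1)√(27/35/(4π)) = 0.24776670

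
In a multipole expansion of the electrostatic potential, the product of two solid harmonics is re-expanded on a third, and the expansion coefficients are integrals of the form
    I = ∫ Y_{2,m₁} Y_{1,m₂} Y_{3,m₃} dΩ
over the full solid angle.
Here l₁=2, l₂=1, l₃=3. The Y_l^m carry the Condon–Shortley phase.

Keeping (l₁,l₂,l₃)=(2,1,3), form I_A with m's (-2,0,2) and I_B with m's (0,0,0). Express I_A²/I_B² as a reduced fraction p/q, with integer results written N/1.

5/9

Same 2,1,3: normalisation and zero-m 3j drop out of the ratio.
A: Δ: 0! 4! 2! / 7! → 1/105; sum: t=0:+1/24 = 1/24; 3j²(2 1 3; -2 0 2) = Δ·Π!·Σ² = 1/21  (sign -1)
B: Δ: 0! 4! 2! / 7! → 1/105; sum: t=0:+1/4 = 1/4; 3j²(2 1 3; 0 0 0) = Δ·Π!·Σ² = 3/35  (sign -1)
I_A²/I_B² = (1/21)/(3/35) = 5/9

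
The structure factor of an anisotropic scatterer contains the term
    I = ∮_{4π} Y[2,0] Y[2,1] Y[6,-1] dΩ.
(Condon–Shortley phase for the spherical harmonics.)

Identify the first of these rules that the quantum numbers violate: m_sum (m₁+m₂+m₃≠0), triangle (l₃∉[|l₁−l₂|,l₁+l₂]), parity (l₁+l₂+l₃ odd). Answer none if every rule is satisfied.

azimuthal sum: 0 + 1 − 1 = 0  ✓
0 ≤ 6 ≤ 4 (triangle on l)  ✗
L = 2 + 2 + 6 = 10 (even)

triangle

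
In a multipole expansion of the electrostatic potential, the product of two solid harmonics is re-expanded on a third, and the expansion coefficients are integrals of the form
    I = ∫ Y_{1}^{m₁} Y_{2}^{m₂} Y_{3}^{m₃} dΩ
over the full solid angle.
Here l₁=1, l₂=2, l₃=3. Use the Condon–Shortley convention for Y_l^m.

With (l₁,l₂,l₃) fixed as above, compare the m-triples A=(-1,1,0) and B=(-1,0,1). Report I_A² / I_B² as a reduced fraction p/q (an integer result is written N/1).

1/2

l's match ⇒ only the (l;m) 3-j factors differ between A and B.
A: triangle coeff Δ(1,2,3) = 1/105; Σ_t [0,0]: t=0:+1/12 = 1/12; (3j)²=1/35 [(1 2 3; -1 1 0)], sign=-1
B: triangle coeff Δ(1,2,3) = 1/105; Σ_t [0,0]: t=0:+1/8 = 1/8; (3j)²=2/35 [(1 2 3; -1 0 1)], sign=+1
I_A²/I_B² = (1/35)/(2/35) = 1/2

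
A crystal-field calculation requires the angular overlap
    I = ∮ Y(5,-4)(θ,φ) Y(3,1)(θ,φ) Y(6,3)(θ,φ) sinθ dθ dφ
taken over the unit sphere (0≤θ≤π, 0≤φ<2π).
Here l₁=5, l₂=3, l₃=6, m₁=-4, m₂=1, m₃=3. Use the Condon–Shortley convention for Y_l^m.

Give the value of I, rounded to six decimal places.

m-sum 0 ✓  L=14 even ✓  2≤6≤8 ✓
Π(2lᵢ+1) = 11×7×13 = 1001
triangle coeff Δ(5,3,6) = 1/675675
Σ_t [0,2]: t=0:+1/8640 t=1:−1/2304 t=2:+1/8640 = -7/34560
(3j)²=7/429 [(5 3 6; 0 0 0)], sign=-1
Σ_t [1,2]: t=1:−1/241920 t=2:+1/40320 = 1/48384
(3j)²=24/1001 [(5 3 6; -4 1 3)], sign=-1
⇒ 4πI² = 56/143
I = (+1)√(56/143/(4π)) = 0.17653103

0.176531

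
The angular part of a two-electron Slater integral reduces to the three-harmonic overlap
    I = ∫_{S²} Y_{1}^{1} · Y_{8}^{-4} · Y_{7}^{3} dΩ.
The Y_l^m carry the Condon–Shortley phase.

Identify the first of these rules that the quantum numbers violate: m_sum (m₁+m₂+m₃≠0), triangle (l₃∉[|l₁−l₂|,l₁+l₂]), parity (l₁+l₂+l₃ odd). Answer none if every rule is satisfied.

none

azimuthal sum: 1 − 4 + 3 = 0  ✓
7 ≤ 7 ≤ 9 (triangle on l)  ✓
L = 1 + 8 + 7 = 16 (even)  ✓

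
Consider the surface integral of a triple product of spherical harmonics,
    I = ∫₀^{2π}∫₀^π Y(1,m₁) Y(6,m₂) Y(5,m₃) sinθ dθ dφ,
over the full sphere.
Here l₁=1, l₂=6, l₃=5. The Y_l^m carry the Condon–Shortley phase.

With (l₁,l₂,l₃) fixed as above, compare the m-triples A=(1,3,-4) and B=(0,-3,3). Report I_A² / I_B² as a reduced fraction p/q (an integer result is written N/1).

1/9

l's match ⇒ only the (l;m) 3-j factors differ between A and B.
A: triangle coeff Δ(1,6,5) = 1/858; Σ_t [0,0]: t=0:+1/725760 = 1/725760; (3j)²=1/286 [(1 6 5; 1 3 -4)], sign=-1
B: triangle coeff Δ(1,6,5) = 1/858; Σ_t [1,1]: t=1:−1/80640 = -1/80640; (3j)²=9/286 [(1 6 5; 0 -3 3)], sign=-1
I_A²/I_B² = (1/286)/(9/286) = 1/9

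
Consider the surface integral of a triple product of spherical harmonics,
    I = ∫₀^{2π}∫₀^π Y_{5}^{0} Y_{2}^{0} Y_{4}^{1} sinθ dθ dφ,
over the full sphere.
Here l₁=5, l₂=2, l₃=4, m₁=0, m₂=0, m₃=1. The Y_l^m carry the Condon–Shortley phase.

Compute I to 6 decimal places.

0.000000

Σmᵢ = 1 ≠ 0, so the φ-integral vanishes; I = 0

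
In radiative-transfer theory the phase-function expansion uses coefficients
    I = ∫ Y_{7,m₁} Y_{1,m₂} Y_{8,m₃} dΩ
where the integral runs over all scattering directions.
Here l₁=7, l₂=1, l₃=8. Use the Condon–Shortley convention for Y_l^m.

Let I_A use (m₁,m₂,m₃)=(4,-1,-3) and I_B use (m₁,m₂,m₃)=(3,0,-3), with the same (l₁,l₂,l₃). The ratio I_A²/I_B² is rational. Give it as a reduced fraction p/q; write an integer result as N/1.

2/11

Same 7,1,8: normalisation and zero-m 3j drop out of the ratio.
A: Δ: 0! 14! 2! / 17! → 1/2040; sum: t=0:+1/479001600 = 1/479001600; 3j²(7 1 8; 4 -1 -3) = Δ·Π!·Σ² = 1/204  (sign -1)
B: Δ: 0! 14! 2! / 17! → 1/2040; sum: t=0:+1/87091200 = 1/87091200; 3j²(7 1 8; 3 0 -3) = Δ·Π!·Σ² = 11/408  (sign -1)
I_A²/I_B² = (1/204)/(11/408) = 2/11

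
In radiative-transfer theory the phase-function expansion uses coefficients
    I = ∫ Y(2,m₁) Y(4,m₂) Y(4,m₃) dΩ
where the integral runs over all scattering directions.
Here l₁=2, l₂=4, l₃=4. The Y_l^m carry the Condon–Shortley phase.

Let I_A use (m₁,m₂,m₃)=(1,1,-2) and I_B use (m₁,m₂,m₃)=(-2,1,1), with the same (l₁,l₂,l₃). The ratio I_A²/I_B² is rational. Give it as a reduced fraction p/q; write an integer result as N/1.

81/200

Same 2,4,4: normalisation and zero-m 3j drop out of the ratio.
A: Δ: 2! 2! 6! / 11! → 1/13860; sum: t=0:+1/240 t=1:−1/96 = -1/160; 3j²(2 4 4; 1 1 -2) = Δ·Π!·Σ² = 27/1540  (sign -1)
B: Δ: 2! 2! 6! / 11! → 1/13860; sum: t=2:+1/144 = 1/144; 3j²(2 4 4; -2 1 1) = Δ·Π!·Σ² = 10/231  (sign -1)
I_A²/I_B² = (27/1540)/(10/231) = 81/200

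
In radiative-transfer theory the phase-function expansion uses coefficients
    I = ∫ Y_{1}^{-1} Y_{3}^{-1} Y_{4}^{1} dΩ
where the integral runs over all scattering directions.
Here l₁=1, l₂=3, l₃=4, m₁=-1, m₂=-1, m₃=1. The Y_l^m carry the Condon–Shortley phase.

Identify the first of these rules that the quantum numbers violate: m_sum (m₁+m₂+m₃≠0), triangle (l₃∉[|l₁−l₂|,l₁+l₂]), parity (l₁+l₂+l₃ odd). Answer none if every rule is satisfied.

m_sum

azimuthal sum: -1 − 1 + 1 = -1  ✗
2 ≤ 4 ≤ 4 (triangle on l)
L = 1 + 3 + 4 = 8 (even)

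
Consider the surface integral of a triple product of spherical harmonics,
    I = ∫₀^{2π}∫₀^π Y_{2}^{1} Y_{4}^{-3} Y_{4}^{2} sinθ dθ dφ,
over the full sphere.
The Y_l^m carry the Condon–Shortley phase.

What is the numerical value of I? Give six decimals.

-0.187702

Checks pass: Σm=0; 10 even; l₃=4∈[2,6].
(2·2+1)(2·4+1)(2·4+1) = 405
Δ: 2! 2! 6! / 11! → 1/13860
sum: t=0:+1/192 t=1:−1/36 t=2:+1/192 = -5/288
3j²(2 4 4; 0 0 0) = Δ·Π!·Σ² = 20/693  (sign -1)
sum: t=0:+1/240 t=1:−1/1440 = 1/288
3j²(2 4 4; 1 -3 2) = Δ·Π!·Σ² = 5/132  (sign +1)
combine: 4πI² = 405·20/693·5/132 = 375/847
take √, sign -1: I = -0.18770204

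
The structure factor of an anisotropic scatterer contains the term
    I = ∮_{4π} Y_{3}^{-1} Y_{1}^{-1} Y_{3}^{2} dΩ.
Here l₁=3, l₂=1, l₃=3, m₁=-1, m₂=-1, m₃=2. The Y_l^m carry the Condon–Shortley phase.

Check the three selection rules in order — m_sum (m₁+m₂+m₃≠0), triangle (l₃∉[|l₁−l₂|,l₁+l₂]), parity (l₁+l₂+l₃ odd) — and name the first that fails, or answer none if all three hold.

m₁+m₂+m₃ = -1 − 1 + 2 = 0  ✓
triangle: |3−1|=2 ≤ l₃=3 ≤ 3+1=4  ✓
parity: l₁+l₂+l₃ = 7 is odd  ✗

parity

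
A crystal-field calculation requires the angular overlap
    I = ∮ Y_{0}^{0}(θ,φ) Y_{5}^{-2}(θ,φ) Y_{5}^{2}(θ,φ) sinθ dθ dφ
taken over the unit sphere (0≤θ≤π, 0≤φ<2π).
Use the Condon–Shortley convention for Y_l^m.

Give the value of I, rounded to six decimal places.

0.282095

Checks pass: Σm=0; 10 even; l₃=5∈[5,5].
(2·0+1)(2·5+1)(2·5+1) = 121
Δ: 0! 0! 10! / 11! → 1/11
sum: t=0:+1/14400 = 1/14400
3j²(0 5 5; 0 0 0) = Δ·Π!·Σ² = 1/11  (sign -1)
sum: t=0:+1/30240 = 1/30240
3j²(0 5 5; 0 -2 2) = Δ·Π!·Σ² = 1/11  (sign -1)
combine: 4πI² = 121·1/11·1/11 = 1/1
take √, sign +1: I = 0.28209479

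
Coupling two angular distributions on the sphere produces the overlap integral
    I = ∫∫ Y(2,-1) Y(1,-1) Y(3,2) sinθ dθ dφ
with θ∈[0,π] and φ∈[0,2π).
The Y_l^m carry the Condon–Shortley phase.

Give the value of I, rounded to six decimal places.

0.261169

Rules hold: Σm=0, L=6 even, 1≤3≤3.
N = 5·3·7 = 105
Δ = 0!·4!·2!/7! = 1/105
Racah Σ t=0..0: t=0:+1/4 = 1/4
⇒ 3j(2 1 3; 0 0 0)² = 3/35, sgn -1
Racah Σ t=0..0: t=0:+1/12 = 1/12
⇒ 3j(2 1 3; -1 -1 2)² = 2/21, sgn -1
4πI² = N·(3j₀)²·(3jₘ)² = 6/7
I = +1·√(0.857143/4π) = 0.26116903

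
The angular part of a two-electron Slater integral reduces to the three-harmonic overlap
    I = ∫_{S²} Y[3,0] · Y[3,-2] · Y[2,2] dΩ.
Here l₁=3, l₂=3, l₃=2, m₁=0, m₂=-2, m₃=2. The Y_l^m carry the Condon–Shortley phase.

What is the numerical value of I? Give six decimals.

-0.188063

m-sum 0 ✓  L=8 even ✓  0≤2≤6 ✓
Π(2lᵢ+1) = 7×7×5 = 245
triangle coeff Δ(3,3,2) = 1/3780
Σ_t [1,3]: t=1:−1/24 t=2:+1/4 t=3:−1/24 = 1/6
(3j)²=4/105 [(3 3 2; 0 0 0)], sign=+1
Σ_t [1,1]: t=1:−1/24 = -1/24
(3j)²=1/21 [(3 3 2; 0 -2 2)], sign=-1
⇒ 4πI² = 4/9
I = (-1)√(4/9/(4π)) = -0.18806319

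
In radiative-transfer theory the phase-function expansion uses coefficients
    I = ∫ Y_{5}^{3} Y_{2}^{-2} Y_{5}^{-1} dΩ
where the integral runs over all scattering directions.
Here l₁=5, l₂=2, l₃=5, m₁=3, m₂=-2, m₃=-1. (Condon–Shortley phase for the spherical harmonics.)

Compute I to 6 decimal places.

0.171169

Rules hold: Σm=0, L=12 even, 3≤5≤7.
N = 11·5·11 = 605
Δ = 2!·8!·2!/13! = 1/38610
Racah Σ t=0..2: t=0:+1/2880 t=1:−1/576 t=2:+1/2880 = -1/960
⇒ 3j(5 2 5; 0 0 0)² = 10/429, sgn +1
Racah Σ t=0..0: t=0:+1/5760 = 1/5760
⇒ 3j(5 2 5; 3 -2 -1)² = 56/2145, sgn +1
4πI² = N·(3j₀)²·(3jₘ)² = 560/1521
I = +1·√(0.368179/4π) = 0.17116875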